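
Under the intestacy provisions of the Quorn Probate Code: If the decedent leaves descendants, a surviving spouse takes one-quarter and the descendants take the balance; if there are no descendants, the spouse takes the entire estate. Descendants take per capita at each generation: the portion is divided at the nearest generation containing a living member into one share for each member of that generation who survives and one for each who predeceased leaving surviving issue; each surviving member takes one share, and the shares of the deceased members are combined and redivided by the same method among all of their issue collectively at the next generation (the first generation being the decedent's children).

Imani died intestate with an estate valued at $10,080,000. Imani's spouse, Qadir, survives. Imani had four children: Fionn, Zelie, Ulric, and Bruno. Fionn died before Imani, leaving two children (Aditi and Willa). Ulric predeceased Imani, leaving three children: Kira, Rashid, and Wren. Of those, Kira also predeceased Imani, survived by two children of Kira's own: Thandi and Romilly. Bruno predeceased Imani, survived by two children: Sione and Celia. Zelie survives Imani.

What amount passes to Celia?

Qadir takes one-quarter of $10,080,000 = $2,520,000. The remaining $7,560,000 passes to the descendants.
The descendants' portion ($7,560,000) is divided at the children's generation into 4 shares of $1,890,000. Zelie takes $1,890,000. The 3 shares of the deceased (Fionn, Ulric, and Bruno) are combined into a pool of $5,670,000.
That pool ($5,670,000) is divided at the grandchildren's generation into 7 shares of $810,000. Aditi, Willa, Rashid, Wren, Sione, and Celia each take $810,000. The remaining share for the deceased Kira ($810,000) is carried to the next generation.
That pool ($810,000) is divided at the great-grandchildren's generation equally among Thandi and Romilly: $405,000 each.

Celia receives $810,000.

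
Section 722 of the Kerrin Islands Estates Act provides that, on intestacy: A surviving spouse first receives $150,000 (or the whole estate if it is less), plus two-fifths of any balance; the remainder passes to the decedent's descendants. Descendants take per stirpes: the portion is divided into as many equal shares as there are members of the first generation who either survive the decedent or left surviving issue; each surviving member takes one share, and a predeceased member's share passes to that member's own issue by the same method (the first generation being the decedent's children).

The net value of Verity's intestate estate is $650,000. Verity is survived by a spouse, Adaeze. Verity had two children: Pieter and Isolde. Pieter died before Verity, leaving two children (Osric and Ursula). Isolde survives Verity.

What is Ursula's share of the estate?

Adaeze first takes $150,000, leaving a balance of $500,000. Adaeze then takes two-fifths of the balance ($200,000), for a total of $350,000. The remaining $300,000 passes to the descendants.
The descendants' portion ($300,000) is divided into 2 shares of $150,000: Isolde takes $150,000; Pieter's $150,000 share passes to Pieter's issue.
Pieter's share ($150,000) is divided into 2 shares of $75,000: Osric and Ursula each take $75,000.

Ursula receives $75,000.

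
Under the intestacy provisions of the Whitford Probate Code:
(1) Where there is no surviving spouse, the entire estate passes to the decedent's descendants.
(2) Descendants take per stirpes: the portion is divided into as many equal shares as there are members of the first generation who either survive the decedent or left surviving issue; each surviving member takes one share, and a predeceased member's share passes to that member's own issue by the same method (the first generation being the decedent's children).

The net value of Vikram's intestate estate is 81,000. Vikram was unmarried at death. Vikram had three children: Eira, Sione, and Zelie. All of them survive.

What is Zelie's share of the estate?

The entire 81,000 passes to the descendants.
That amount (81,000) is divided into 3 shares of 27,000: Eira, Sione, and Zelie each take 27,000.

Zelie receives 27,000.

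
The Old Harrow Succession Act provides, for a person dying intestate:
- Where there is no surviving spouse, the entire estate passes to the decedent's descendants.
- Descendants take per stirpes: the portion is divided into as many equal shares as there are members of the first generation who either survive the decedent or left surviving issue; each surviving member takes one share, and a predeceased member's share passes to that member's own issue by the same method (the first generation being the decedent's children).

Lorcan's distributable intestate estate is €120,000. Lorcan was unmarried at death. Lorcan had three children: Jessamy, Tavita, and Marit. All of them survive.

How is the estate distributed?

The entire €120,000 passes to the descendants.
That amount (€120,000) is divided into 3 shares of €40,000: Jessamy, Tavita, and Marit each take €40,000.

Jessamy: €40,000; Tavita: €40,000; Marit: €40,000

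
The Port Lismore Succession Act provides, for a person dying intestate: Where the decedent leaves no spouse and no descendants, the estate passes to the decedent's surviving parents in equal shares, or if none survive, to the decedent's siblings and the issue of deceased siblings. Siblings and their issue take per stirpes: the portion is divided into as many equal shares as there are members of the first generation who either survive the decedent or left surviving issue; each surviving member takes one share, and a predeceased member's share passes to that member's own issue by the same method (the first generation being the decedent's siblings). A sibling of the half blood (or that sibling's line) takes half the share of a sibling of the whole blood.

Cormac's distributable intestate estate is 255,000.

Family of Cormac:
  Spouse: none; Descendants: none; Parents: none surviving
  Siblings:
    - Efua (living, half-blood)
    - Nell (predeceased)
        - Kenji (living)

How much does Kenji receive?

The entire 255,000 passes to the siblings and their issue.
Counting each half-blood sibling's line as half a unit, there are 3/2 units in 255,000, so one unit is 170,000. Whole-blood lines (Nell) take 170,000 each; half-blood lines (Efua) take 85,000 each.
Nell's share (170,000) passes entirely to Kenji.

Kenji receives 170,000.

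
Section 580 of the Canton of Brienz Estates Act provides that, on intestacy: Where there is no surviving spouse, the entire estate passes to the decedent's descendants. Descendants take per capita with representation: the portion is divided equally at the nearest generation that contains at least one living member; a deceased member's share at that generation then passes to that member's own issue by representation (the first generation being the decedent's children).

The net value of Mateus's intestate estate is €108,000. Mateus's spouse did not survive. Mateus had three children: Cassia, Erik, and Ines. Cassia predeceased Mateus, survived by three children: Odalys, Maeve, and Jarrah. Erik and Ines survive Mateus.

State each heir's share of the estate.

Odalys: €12,000; Maeve: €12,000; Jarrah: €12,000; Erik: €36,000; Ines: €36,000

The entire €108,000 passes to the descendants.
That amount (€108,000) is divided into 3 shares of €36,000: Erik and Ines each take €36,000; Cassia's €36,000 share passes to Cassia's issue.
Cassia's share (€36,000) is divided into 3 shares of €12,000: Odalys, Maeve, and Jarrah each take €12,000.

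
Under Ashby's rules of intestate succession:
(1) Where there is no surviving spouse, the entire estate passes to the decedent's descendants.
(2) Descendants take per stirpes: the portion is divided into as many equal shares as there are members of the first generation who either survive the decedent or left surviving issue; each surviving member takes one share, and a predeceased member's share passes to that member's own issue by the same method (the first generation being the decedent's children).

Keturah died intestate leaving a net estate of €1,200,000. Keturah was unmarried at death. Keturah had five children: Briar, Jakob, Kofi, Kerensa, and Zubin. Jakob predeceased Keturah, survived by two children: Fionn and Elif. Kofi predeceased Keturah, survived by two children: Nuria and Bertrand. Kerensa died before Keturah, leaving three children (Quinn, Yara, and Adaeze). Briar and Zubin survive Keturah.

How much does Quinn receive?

Quinn receives €80,000.

The entire €1,200,000 passes to the descendants.
That amount (€1,200,000) is divided into 5 shares of €240,000: Briar and Zubin each take €240,000; Jakob's €240,000 share passes to Jakob's issue; Kofi's €240,000 share passes to Kofi's issue; Kerensa's €240,000 share passes to Kerensa's issue.
Jakob's share (€240,000) is divided into 2 shares of €120,000: Fionn and Elif each take €120,000.
Kofi's share (€240,000) is divided into 2 shares of €120,000: Nuria and Bertrand each take €120,000.
Kerensa's share (€240,000) is divided into 3 shares of €80,000: Quinn, Yara, and Adaeze each take €80,000.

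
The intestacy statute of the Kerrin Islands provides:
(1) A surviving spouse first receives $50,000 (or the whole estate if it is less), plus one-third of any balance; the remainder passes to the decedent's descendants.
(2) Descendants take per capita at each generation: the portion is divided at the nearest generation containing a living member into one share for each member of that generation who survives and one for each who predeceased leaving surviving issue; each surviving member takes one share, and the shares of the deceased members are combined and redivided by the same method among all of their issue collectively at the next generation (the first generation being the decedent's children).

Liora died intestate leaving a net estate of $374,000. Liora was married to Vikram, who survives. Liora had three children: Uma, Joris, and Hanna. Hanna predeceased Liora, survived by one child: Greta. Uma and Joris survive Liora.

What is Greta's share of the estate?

Greta receives $72,000.

Vikram first takes $50,000, leaving a balance of $324,000. Vikram then takes one-third of the balance ($108,000), for a total of $158,000. The remaining $216,000 passes to the descendants.
The descendants' portion ($216,000) is divided at the children's generation into 3 shares of $72,000. Uma and Joris each take $72,000. The remaining share for the deceased Hanna ($72,000) is carried to the next generation.
That pool ($72,000) passes entirely to Greta, the sole taker at the grandchildren's generation.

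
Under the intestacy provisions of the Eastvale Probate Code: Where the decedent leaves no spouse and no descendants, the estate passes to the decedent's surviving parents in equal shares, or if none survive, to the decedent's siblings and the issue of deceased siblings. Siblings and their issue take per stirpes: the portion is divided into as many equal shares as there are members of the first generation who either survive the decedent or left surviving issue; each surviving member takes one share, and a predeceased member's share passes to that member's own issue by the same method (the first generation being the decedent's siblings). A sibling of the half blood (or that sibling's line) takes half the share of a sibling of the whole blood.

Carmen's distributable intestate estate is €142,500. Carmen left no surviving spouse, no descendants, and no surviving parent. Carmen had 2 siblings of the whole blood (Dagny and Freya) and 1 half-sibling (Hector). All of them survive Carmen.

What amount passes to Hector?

Hector receives €28,500.

The entire €142,500 passes to the siblings and their issue.
Counting each half-blood sibling's line as half a unit, there are 5/2 units in €142,500, so one unit is €57,000. Whole-blood lines (Dagny and Freya) take €57,000 each; half-blood lines (Hector) take €28,500 each.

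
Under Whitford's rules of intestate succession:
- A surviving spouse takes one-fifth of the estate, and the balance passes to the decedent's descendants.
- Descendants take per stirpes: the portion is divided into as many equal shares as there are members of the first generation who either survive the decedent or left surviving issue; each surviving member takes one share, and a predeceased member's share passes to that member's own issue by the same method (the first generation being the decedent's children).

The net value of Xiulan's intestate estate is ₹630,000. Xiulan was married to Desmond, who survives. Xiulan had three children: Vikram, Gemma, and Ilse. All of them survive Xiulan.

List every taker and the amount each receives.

Desmond: ₹126,000; Vikram: ₹168,000; Gemma: ₹168,000; Ilse: ₹168,000

Desmond takes one-fifth of ₹630,000 = ₹126,000. The remaining ₹504,000 passes to the descendants.
The descendants' portion (₹504,000) is divided into 3 shares of ₹168,000: Vikram, Gemma, and Ilse each take ₹168,000.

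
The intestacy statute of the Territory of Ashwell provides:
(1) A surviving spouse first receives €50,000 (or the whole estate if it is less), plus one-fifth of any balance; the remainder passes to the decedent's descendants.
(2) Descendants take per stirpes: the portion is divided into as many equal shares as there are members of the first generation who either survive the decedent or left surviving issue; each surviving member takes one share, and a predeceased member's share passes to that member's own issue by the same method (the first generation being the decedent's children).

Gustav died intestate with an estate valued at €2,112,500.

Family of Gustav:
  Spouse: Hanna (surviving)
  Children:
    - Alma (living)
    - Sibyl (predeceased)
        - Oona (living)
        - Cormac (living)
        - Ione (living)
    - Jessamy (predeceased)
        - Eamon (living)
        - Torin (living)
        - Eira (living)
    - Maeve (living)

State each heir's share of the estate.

Hanna: €462,500; Alma: €412,500; Oona: €137,500; Cormac: €137,500; Ione: €137,500; Eamon: €137,500; Torin: €137,500; Eira: €137,500; Maeve: €412,500

Hanna first takes €50,000, leaving a balance of €2,062,500. Hanna then takes one-fifth of the balance (€412,500), for a total of €462,500. The remaining €1,650,000 passes to the descendants.
The descendants' portion (€1,650,000) is divided into 4 shares of €412,500: Alma and Maeve each take €412,500; Sibyl's €412,500 share passes to Sibyl's issue; Jessamy's €412,500 share passes to Jessamy's issue.
Sibyl's share (€412,500) is divided into 3 shares of €137,500: Oona, Cormac, and Ione each take €137,500.
Jessamy's share (€412,500) is divided into 3 shares of €137,500: Eamon, Torin, and Eira each take €137,500.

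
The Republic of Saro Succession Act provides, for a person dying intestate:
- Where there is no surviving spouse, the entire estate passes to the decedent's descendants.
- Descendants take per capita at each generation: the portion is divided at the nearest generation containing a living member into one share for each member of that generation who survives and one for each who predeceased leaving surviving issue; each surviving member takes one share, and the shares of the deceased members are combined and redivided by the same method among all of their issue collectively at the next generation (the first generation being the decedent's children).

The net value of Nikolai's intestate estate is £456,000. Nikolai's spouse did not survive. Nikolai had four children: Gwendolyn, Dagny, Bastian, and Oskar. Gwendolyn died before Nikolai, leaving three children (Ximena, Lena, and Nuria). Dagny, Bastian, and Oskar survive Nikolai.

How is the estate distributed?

Ximena: £38,000; Lena: £38,000; Nuria: £38,000; Dagny: £114,000; Bastian: £114,000; Oskar: £114,000

The entire £456,000 passes to the descendants.
That amount (£456,000) is divided at the children's generation into 4 shares of £114,000. Dagny, Bastian, and Oskar each take £114,000. The remaining share for the deceased Gwendolyn (£114,000) is carried to the next generation.
That pool (£114,000) is divided at the grandchildren's generation equally among Ximena, Lena, and Nuria: £38,000 each.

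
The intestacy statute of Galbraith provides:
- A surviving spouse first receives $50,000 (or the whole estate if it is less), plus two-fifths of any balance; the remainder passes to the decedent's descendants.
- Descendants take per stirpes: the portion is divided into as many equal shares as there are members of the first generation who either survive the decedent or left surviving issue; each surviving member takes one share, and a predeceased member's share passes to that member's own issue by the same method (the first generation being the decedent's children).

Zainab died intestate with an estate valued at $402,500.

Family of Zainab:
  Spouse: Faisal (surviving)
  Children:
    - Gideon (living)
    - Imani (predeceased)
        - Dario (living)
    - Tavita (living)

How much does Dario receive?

Faisal first takes $50,000, leaving a balance of $352,500. Faisal then takes two-fifths of the balance ($141,000), for a total of $191,000. The remaining $211,500 passes to the descendants.
The descendants' portion ($211,500) is divided into 3 shares of $70,500: Gideon and Tavita each take $70,500; Imani's $70,500 share passes to Imani's issue.
Imani's share ($70,500) passes entirely to Dario.

Dario receives $70,500.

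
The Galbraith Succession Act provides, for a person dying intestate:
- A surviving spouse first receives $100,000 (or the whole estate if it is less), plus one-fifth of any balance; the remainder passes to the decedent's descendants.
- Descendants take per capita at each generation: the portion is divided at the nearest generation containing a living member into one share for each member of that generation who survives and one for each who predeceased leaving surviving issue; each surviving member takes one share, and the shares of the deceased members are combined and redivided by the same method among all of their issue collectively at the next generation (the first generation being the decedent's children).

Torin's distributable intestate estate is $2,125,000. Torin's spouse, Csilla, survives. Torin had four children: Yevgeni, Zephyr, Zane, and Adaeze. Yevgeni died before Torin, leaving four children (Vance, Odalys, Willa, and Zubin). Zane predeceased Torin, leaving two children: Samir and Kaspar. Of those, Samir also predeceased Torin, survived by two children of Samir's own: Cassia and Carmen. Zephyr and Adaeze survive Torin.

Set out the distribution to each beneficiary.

Csilla first takes $100,000, leaving a balance of $2,025,000. Csilla then takes one-fifth of the balance ($405,000), for a total of $505,000. The remaining $1,620,000 passes to the descendants.
The descendants' portion ($1,620,000) is divided at the children's generation into 4 shares of $405,000. Zephyr and Adaeze each take $405,000. The 2 shares of the deceased (Yevgeni and Zane) are combined into a pool of $810,000.
That pool ($810,000) is divided at the grandchildren's generation into 6 shares of $135,000. Vance, Odalys, Willa, Zubin, and Kaspar each take $135,000. The remaining share for the deceased Samir ($135,000) is carried to the next generation.
That pool ($135,000) is divided at the great-grandchildren's generation equally among Cassia and Carmen: $67,500 each.

Csilla: $505,000; Vance: $135,000; Odalys: $135,000; Willa: $135,000; Zubin: $135,000; Zephyr: $405,000; Cassia: $67,500; Carmen: $67,500; Kaspar: $135,000; Adaeze: $405,000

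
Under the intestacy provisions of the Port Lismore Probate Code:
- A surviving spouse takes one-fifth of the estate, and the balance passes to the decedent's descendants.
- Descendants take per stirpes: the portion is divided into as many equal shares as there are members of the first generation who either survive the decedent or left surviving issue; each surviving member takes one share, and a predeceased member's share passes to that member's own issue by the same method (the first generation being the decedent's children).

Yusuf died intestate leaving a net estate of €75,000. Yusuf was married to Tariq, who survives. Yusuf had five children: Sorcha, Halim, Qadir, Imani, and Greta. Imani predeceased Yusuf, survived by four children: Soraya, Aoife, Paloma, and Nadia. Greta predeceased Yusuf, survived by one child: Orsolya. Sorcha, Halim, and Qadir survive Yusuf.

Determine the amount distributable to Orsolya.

Tariq takes one-fifth of €75,000 = €15,000. The remaining €60,000 passes to the descendants.
The descendants' portion (€60,000) is divided into 5 shares of €12,000: Sorcha, Halim, and Qadir each take €12,000; Imani's €12,000 share passes to Imani's issue; Greta's €12,000 share passes to Greta's issue.
Imani's share (€12,000) is divided into 4 shares of €3,000: Soraya, Aoife, Paloma, and Nadia each take €3,000.
Greta's share (€12,000) passes entirely to Orsolya.

Orsolya receives €12,000.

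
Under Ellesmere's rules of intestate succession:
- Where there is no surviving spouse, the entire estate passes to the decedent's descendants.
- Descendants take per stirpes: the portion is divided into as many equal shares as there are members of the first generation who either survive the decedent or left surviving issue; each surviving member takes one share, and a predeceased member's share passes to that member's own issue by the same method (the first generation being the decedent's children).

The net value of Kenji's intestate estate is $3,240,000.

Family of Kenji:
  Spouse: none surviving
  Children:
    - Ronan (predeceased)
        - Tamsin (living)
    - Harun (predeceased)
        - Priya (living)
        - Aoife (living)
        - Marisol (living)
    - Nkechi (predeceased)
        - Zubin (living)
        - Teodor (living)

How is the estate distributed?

Tamsin: $1,080,000; Priya: $360,000; Aoife: $360,000; Marisol: $360,000; Zubin: $540,000; Teodor: $540,000

The entire $3,240,000 passes to the descendants.
That amount ($3,240,000) is divided into 3 shares of $1,080,000: Ronan's $1,080,000 share passes to Ronan's issue; Harun's $1,080,000 share passes to Harun's issue; Nkechi's $1,080,000 share passes to Nkechi's issue.
Ronan's share ($1,080,000) passes entirely to Tamsin.
Harun's share ($1,080,000) is divided into 3 shares of $360,000: Priya, Aoife, and Marisol each take $360,000.
Nkechi's share ($1,080,000) is divided into 2 shares of $540,000: Zubin and Teodor each take $540,000.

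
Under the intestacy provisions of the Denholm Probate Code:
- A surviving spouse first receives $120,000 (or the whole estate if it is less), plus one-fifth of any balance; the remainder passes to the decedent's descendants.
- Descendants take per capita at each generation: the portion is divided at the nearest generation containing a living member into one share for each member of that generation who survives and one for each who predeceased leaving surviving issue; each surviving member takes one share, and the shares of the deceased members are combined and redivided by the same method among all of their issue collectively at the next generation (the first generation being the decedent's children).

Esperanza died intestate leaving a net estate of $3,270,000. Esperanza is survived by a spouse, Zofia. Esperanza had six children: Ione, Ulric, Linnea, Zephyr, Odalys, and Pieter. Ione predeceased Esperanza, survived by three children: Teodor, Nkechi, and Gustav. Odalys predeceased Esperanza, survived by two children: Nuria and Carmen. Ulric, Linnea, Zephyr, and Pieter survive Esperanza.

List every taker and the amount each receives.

Zofia: $750,000; Teodor: $168,000; Nkechi: $168,000; Gustav: $168,000; Ulric: $420,000; Linnea: $420,000; Zephyr: $420,000; Nuria: $168,000; Carmen: $168,000; Pieter: $420,000

Zofia first takes $120,000, leaving a balance of $3,150,000. Zofia then takes one-fifth of the balance ($630,000), for a total of $750,000. The remaining $2,520,000 passes to the descendants.
The descendants' portion ($2,520,000) is divided at the children's generation into 6 shares of $420,000. Ulric, Linnea, Zephyr, and Pieter each take $420,000. The 2 shares of the deceased (Ione and Odalys) are combined into a pool of $840,000.
That pool ($840,000) is divided at the grandchildren's generation equally among Teodor, Nkechi, Gustav, Nuria, and Carmen: $168,000 each.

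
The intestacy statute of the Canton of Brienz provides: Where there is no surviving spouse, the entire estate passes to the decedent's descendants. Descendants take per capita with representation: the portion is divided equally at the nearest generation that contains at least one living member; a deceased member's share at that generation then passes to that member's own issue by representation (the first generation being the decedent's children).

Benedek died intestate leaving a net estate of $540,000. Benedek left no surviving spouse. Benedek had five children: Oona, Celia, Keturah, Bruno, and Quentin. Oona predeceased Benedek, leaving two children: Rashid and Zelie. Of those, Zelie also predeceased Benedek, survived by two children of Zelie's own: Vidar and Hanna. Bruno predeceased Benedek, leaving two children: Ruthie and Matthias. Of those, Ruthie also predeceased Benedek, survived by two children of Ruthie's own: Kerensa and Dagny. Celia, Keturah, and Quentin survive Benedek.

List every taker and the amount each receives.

The entire $540,000 passes to the descendants.
That amount ($540,000) is divided into 5 shares of $108,000: Celia, Keturah, and Quentin each take $108,000; Oona's $108,000 share passes to Oona's issue; Bruno's $108,000 share passes to Bruno's issue.
Oona's share ($108,000) is divided into 2 shares of $54,000: Rashid takes $54,000; Zelie's $54,000 share passes to Zelie's issue.
Zelie's share ($54,000) is divided into 2 shares of $27,000: Vidar and Hanna each take $27,000.
Bruno's share ($108,000) is divided into 2 shares of $54,000: Matthias takes $54,000; Ruthie's $54,000 share passes to Ruthie's issue.
Ruthie's share ($54,000) is divided into 2 shares of $27,000: Kerensa and Dagny each take $27,000.

Rashid: $54,000; Vidar: $27,000; Hanna: $27,000; Celia: $108,000; Keturah: $108,000; Kerensa: $27,000; Dagny: $27,000; Matthias: $54,000; Quentin: $108,000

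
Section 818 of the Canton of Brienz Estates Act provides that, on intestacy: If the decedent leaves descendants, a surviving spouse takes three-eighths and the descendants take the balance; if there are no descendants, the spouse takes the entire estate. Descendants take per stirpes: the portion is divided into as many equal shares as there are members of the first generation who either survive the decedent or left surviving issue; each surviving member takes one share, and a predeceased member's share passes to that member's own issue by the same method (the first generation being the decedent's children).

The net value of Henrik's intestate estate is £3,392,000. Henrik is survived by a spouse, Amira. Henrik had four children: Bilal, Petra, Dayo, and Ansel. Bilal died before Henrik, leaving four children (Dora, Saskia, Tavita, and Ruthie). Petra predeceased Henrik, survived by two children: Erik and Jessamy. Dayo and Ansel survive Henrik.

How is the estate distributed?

Amira: £1,272,000; Dora: £132,500; Saskia: £132,500; Tavita: £132,500; Ruthie: £132,500; Erik: £265,000; Jessamy: £265,000; Dayo: £530,000; Ansel: £530,000

Amira takes three-eighths of £3,392,000 = £1,272,000. The remaining £2,120,000 passes to the descendants.
The descendants' portion (£2,120,000) is divided into 4 shares of £530,000: Dayo and Ansel each take £530,000; Bilal's £530,000 share passes to Bilal's issue; Petra's £530,000 share passes to Petra's issue.
Bilal's share (£530,000) is divided into 4 shares of £132,500: Dora, Saskia, Tavita, and Ruthie each take £132,500.
Petra's share (£530,000) is divided into 2 shares of £265,000: Erik and Jessamy each take £265,000.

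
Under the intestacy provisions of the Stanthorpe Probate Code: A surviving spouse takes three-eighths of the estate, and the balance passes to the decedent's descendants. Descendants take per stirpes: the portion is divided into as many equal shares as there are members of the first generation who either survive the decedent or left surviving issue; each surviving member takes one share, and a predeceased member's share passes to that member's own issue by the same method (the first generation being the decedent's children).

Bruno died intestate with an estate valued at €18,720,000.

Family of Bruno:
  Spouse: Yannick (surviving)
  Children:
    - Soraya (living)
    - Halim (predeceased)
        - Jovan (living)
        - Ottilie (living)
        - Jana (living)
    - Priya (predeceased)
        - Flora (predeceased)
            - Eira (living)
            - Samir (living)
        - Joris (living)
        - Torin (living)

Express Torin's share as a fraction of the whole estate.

Yannick takes three-eighths of €18,720,000 = €7,020,000. The remaining €11,700,000 passes to the descendants.
The descendants' portion (€11,700,000) is divided into 3 shares of €3,900,000: Soraya takes €3,900,000; Halim's €3,900,000 share passes to Halim's issue; Priya's €3,900,000 share passes to Priya's issue.
Halim's share (€3,900,000) is divided into 3 shares of €1,300,000: Jovan, Ottilie, and Jana each take €1,300,000.
Priya's share (€3,900,000) is divided into 3 shares of €1,300,000: Joris and Torin each take €1,300,000; Flora's €1,300,000 share passes to Flora's issue.
Flora's share (€1,300,000) is divided into 2 shares of €650,000: Eira and Samir each take €650,000.

Torin receives 5/72 of the estate.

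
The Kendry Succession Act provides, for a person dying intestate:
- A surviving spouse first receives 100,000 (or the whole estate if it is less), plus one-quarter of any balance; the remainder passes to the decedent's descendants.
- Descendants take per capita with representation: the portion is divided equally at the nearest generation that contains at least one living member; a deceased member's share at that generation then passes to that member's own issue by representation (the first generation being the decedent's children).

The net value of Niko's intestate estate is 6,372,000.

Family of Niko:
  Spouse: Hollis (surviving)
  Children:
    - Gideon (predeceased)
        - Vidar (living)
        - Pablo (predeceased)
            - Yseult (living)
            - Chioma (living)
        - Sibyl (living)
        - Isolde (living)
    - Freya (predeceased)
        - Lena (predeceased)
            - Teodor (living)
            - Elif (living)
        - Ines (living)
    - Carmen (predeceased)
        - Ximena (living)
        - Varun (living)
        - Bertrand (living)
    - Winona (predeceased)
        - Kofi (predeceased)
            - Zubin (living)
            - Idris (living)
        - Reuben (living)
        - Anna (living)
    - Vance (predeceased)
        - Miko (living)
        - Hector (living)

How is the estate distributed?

Hollis first takes 100,000, leaving a balance of 6,272,000. Hollis then takes one-quarter of the balance (1,568,000), for a total of 1,668,000. The remaining 4,704,000 passes to the descendants.
No child survives, so the initial division is made at the grandchildren's generation.
The descendants' portion (4,704,000) is divided into 14 shares of 336,000: Vidar, Sibyl, Isolde, Ines, Ximena, Varun, Bertrand, Reuben, Anna, Miko, and Hector each take 336,000; Pablo's 336,000 share passes to Pablo's issue; Lena's 336,000 share passes to Lena's issue; Kofi's 336,000 share passes to Kofi's issue.
Pablo's share (336,000) is divided into 2 shares of 168,000: Yseult and Chioma each take 168,000.
Lena's share (336,000) is divided into 2 shares of 168,000: Teodor and Elif each take 168,000.
Kofi's share (336,000) is divided into 2 shares of 168,000: Zubin and Idris each take 168,000.

Hollis: 1,668,000; Vidar: 336,000; Yseult: 168,000; Chioma: 168,000; Sibyl: 336,000; Isolde: 336,000; Teodor: 168,000; Elif: 168,000; Ines: 336,000; Ximena: 336,000; Varun: 336,000; Bertrand: 336,000; Zubin: 168,000; Idris: 168,000; Reuben: 336,000; Anna: 336,000; Miko: 336,000; Hector: 336,000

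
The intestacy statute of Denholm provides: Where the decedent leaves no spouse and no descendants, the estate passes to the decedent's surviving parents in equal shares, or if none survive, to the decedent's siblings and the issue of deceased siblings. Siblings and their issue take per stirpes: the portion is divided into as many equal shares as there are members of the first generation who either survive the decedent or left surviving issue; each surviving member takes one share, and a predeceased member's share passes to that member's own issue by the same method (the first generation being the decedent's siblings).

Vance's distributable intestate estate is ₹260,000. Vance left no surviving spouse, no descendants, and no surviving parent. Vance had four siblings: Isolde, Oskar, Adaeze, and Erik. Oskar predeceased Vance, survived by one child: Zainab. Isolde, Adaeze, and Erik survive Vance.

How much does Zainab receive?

The entire ₹260,000 passes to the siblings and their issue.
That amount (₹260,000) is divided into 4 shares of ₹65,000: Isolde, Adaeze, and Erik each take ₹65,000; Oskar's ₹65,000 share passes to Oskar's issue.
Oskar's share (₹65,000) passes entirely to Zainab.

Zainab receives ₹65,000.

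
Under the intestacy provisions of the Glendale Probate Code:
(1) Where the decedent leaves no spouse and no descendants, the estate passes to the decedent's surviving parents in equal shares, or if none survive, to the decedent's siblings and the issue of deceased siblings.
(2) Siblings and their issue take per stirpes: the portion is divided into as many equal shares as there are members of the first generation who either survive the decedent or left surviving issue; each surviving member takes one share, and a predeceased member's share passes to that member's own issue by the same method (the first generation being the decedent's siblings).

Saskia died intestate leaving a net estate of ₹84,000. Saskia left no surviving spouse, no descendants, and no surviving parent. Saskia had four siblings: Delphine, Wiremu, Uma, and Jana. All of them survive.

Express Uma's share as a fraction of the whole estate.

The entire ₹84,000 passes to the siblings and their issue.
That amount (₹84,000) is divided into 4 shares of ₹21,000: Delphine, Wiremu, Uma, and Jana each take ₹21,000.

Uma receives 1/4 of the estate.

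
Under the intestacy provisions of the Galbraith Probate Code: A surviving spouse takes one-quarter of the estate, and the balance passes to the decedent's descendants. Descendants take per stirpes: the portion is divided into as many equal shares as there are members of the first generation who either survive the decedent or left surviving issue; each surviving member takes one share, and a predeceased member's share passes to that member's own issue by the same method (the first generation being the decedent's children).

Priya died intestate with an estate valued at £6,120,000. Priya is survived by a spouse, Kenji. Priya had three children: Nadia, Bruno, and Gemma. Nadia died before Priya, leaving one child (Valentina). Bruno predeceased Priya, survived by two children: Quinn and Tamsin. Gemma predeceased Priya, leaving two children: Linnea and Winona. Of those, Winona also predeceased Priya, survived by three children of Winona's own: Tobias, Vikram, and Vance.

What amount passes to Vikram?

Vikram receives £255,000.

Kenji takes one-quarter of £6,120,000 = £1,530,000. The remaining £4,590,000 passes to the descendants.
The descendants' portion (£4,590,000) is divided into 3 shares of £1,530,000: Nadia's £1,530,000 share passes to Nadia's issue; Bruno's £1,530,000 share passes to Bruno's issue; Gemma's £1,530,000 share passes to Gemma's issue.
Nadia's share (£1,530,000) passes entirely to Valentina.
Bruno's share (£1,530,000) is divided into 2 shares of £765,000: Quinn and Tamsin each take £765,000.
Gemma's share (£1,530,000) is divided into 2 shares of £765,000: Linnea takes £765,000; Winona's £765,000 share passes to Winona's issue.
Winona's share (£765,000) is divided into 3 shares of £255,000: Tobias, Vikram, and Vance each take £255,000.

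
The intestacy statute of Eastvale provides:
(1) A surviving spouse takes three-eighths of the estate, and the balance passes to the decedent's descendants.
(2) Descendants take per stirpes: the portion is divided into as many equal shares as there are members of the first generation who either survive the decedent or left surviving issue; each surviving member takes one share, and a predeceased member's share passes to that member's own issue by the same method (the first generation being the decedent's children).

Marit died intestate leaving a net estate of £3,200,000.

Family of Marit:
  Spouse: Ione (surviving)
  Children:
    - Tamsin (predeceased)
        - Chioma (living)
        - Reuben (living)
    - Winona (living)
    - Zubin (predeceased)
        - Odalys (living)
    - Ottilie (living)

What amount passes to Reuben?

Reuben receives £250,000.

Ione takes three-eighths of £3,200,000 = £1,200,000. The remaining £2,000,000 passes to the descendants.
The descendants' portion (£2,000,000) is divided into 4 shares of £500,000: Winona and Ottilie each take £500,000; Tamsin's £500,000 share passes to Tamsin's issue; Zubin's £500,000 share passes to Zubin's issue.
Tamsin's share (£500,000) is divided into 2 shares of £250,000: Chioma and Reuben each take £250,000.
Zubin's share (£500,000) passes entirely to Odalys.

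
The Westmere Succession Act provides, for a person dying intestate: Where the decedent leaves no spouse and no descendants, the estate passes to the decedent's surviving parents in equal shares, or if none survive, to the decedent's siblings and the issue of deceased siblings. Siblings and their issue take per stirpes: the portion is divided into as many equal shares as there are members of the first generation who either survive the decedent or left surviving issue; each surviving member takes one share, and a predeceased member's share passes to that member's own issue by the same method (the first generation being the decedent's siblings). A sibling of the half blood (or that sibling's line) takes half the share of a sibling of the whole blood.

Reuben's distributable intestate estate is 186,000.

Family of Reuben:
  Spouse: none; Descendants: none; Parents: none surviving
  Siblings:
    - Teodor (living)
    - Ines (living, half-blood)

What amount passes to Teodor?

The entire 186,000 passes to the siblings and their issue.
Counting each half-blood sibling's line as half a unit, there are 3/2 units in 186,000, so one unit is 124,000. Whole-blood lines (Teodor) take 124,000 each; half-blood lines (Ines) take 62,000 each.

Teodor receives 124,000.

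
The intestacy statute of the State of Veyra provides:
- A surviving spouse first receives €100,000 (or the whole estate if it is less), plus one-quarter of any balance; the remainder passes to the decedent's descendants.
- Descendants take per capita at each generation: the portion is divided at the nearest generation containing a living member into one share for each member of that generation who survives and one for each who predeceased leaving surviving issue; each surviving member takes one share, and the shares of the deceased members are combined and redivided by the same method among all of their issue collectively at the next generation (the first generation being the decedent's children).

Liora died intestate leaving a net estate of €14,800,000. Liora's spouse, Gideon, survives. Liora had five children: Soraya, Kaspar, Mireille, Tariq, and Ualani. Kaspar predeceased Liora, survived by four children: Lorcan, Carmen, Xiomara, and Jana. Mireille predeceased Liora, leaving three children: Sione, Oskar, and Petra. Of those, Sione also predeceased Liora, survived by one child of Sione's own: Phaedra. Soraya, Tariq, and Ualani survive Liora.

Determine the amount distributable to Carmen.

Gideon first takes €100,000, leaving a balance of €14,700,000. Gideon then takes one-quarter of the balance (€3,675,000), for a total of €3,775,000. The remaining €11,025,000 passes to the descendants.
The descendants' portion (€11,025,000) is divided at the children's generation into 5 shares of €2,205,000. Soraya, Tariq, and Ualani each take €2,205,000. The 2 shares of the deceased (Kaspar and Mireille) are combined into a pool of €4,410,000.
That pool (€4,410,000) is divided at the grandchildren's generation into 7 shares of €630,000. Lorcan, Carmen, Xiomara, Jana, Oskar, and Petra each take €630,000. The remaining share for the deceased Sione (€630,000) is carried to the next generation.
That pool (€630,000) passes entirely to Phaedra, the sole taker at the great-grandchildren's generation.

Carmen receives €630,000.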